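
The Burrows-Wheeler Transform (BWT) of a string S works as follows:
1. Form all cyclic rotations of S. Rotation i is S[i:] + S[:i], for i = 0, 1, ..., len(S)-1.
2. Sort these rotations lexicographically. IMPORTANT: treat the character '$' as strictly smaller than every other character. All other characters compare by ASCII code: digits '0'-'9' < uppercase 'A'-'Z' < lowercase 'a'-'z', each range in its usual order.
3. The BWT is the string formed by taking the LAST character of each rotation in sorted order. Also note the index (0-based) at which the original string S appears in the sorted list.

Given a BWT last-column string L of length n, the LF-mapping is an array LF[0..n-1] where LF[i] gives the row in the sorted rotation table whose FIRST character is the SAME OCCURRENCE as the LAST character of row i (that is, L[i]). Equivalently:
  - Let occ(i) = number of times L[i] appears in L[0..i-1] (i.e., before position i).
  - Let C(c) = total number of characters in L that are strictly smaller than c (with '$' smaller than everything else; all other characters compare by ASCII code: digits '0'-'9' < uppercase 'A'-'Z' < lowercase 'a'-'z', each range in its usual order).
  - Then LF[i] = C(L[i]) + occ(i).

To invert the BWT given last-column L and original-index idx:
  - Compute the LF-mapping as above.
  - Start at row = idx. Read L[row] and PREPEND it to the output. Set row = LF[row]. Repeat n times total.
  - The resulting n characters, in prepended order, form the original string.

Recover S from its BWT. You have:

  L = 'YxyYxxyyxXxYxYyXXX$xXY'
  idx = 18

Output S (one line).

LF mapping: 6 11 18 7 12 13 19 20 14 1 15 8 16 9 21 2 3 4 0 17 5 10
Walk LF starting at row 18, prepending L[row]:
  step 1: row=18, L[18]='$', prepend. Next row=LF[18]=0
  step 2: row=0, L[0]='Y', prepend. Next row=LF[0]=6
  step 3: row=6, L[6]='y', prepend. Next row=LF[6]=19
  step 4: row=19, L[19]='x', prepend. Next row=LF[19]=17
  step 5: row=17, L[17]='X', prepend. Next row=LF[17]=4
  step 6: row=4, L[4]='x', prepend. Next row=LF[4]=12
  step 7: row=12, L[12]='x', prepend. Next row=LF[12]=16
  step 8: row=16, L[16]='X', prepend. Next row=LF[16]=3
  step 9: row=3, L[3]='Y', prepend. Next row=LF[3]=7
  step 10: row=7, L[7]='y', prepend. Next row=LF[7]=20
  step 11: row=20, L[20]='X', prepend. Next row=LF[20]=5
  step 12: row=5, L[5]='x', prepend. Next row=LF[5]=13
  step 13: row=13, L[13]='Y', prepend. Next row=LF[13]=9
  step 14: row=9, L[9]='X', prepend. Next row=LF[9]=1
  step 15: row=1, L[1]='x', prepend. Next row=LF[1]=11
  step 16: row=11, L[11]='Y', prepend. Next row=LF[11]=8
  step 17: row=8, L[8]='x', prepend. Next row=LF[8]=14
  step 18: row=14, L[14]='y', prepend. Next row=LF[14]=21
  step 19: row=21, L[21]='Y', prepend. Next row=LF[21]=10
  step 20: row=10, L[10]='x', prepend. Next row=LF[10]=15
  step 21: row=15, L[15]='X', prepend. Next row=LF[15]=2
  step 22: row=2, L[2]='y', prepend. Next row=LF[2]=18
Reversed output: yXxYyxYxXYxXyYXxxXxyY$

Answer: yXxYyxYxXYxXyYXxxXxyY$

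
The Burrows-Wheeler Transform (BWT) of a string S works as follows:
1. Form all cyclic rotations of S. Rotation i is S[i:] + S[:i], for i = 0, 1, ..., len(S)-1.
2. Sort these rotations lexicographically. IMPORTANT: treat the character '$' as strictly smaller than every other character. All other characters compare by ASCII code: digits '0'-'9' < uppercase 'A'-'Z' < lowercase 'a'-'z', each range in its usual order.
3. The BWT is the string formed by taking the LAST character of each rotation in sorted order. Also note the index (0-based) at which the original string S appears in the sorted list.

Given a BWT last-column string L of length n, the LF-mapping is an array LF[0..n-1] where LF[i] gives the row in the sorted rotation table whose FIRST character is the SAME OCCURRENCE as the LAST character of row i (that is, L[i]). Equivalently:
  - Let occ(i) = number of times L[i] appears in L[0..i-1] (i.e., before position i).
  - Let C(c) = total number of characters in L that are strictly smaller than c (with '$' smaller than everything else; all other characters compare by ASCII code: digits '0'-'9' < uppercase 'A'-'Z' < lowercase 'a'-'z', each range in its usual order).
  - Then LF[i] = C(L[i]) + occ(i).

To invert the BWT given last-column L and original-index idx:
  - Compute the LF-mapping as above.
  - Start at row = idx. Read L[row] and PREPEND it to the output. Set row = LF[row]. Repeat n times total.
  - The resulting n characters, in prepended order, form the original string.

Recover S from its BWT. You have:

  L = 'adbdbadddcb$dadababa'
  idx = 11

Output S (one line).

Answer: bdcbbdbaadbadaddada$

Derivation:
LF mapping: 1 13 7 14 8 2 15 16 17 12 9 0 18 3 19 4 10 5 11 6
Walk LF starting at row 11, prepending L[row]:
  step 1: row=11, L[11]='$', prepend. Next row=LF[11]=0
  step 2: row=0, L[0]='a', prepend. Next row=LF[0]=1
  step 3: row=1, L[1]='d', prepend. Next row=LF[1]=13
  step 4: row=13, L[13]='a', prepend. Next row=LF[13]=3
  step 5: row=3, L[3]='d', prepend. Next row=LF[3]=14
  step 6: row=14, L[14]='d', prepend. Next row=LF[14]=19
  step 7: row=19, L[19]='a', prepend. Next row=LF[19]=6
  step 8: row=6, L[6]='d', prepend. Next row=LF[6]=15
  step 9: row=15, L[15]='a', prepend. Next row=LF[15]=4
  step 10: row=4, L[4]='b', prepend. Next row=LF[4]=8
  step 11: row=8, L[8]='d', prepend. Next row=LF[8]=17
  step 12: row=17, L[17]='a', prepend. Next row=LF[17]=5
  step 13: row=5, L[5]='a', prepend. Next row=LF[5]=2
  step 14: row=2, L[2]='b', prepend. Next row=LF[2]=7
  step 15: row=7, L[7]='d', prepend. Next row=LF[7]=16
  step 16: row=16, L[16]='b', prepend. Next row=LF[16]=10
  step 17: row=10, L[10]='b', prepend. Next row=LF[10]=9
  step 18: row=9, L[9]='c', prepend. Next row=LF[9]=12
  step 19: row=12, L[12]='d', prepend. Next row=LF[12]=18
  step 20: row=18, L[18]='b', prepend. Next row=LF[18]=11
Reversed output: bdcbbdbaadbadaddada$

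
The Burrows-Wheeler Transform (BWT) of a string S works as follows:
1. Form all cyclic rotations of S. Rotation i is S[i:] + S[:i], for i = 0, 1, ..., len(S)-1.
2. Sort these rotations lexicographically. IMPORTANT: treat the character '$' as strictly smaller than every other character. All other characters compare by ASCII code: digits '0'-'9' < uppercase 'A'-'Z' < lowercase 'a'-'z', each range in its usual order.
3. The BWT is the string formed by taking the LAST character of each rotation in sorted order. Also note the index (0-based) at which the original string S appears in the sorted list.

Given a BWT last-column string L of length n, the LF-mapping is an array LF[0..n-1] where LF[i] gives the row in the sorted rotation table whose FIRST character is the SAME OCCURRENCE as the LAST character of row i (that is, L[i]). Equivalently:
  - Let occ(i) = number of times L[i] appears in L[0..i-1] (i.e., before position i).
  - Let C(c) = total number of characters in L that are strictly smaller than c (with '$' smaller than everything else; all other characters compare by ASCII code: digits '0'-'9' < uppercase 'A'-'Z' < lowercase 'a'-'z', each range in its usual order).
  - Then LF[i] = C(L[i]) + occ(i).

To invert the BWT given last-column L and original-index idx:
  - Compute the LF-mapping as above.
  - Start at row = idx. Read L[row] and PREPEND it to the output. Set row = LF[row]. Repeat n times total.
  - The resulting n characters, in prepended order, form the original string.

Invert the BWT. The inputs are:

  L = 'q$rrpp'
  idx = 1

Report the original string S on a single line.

Answer: prprq$

Derivation:
LF mapping: 3 0 4 5 1 2
Walk LF starting at row 1, prepending L[row]:
  step 1: row=1, L[1]='$', prepend. Next row=LF[1]=0
  step 2: row=0, L[0]='q', prepend. Next row=LF[0]=3
  step 3: row=3, L[3]='r', prepend. Next row=LF[3]=5
  step 4: row=5, L[5]='p', prepend. Next row=LF[5]=2
  step 5: row=2, L[2]='r', prepend. Next row=LF[2]=4
  step 6: row=4, L[4]='p', prepend. Next row=LF[4]=1
Reversed output: prprq$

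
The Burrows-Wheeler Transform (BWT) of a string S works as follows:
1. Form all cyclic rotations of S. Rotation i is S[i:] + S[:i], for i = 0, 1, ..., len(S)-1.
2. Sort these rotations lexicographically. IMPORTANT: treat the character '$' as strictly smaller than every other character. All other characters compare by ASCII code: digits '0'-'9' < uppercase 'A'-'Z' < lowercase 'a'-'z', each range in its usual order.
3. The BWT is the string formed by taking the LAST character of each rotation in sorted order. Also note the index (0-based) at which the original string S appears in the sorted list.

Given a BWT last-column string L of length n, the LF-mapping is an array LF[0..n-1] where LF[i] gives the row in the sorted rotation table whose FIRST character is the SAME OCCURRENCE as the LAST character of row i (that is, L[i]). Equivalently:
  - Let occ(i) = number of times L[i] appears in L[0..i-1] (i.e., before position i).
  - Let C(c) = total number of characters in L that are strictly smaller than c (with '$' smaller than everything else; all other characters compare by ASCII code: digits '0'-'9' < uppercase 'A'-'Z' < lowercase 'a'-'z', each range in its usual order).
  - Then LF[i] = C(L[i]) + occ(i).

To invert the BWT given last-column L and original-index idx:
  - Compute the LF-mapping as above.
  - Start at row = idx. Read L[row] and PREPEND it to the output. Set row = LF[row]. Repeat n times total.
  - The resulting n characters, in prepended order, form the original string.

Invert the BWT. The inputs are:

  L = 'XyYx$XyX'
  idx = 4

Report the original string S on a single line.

LF mapping: 1 6 4 5 0 2 7 3
Walk LF starting at row 4, prepending L[row]:
  step 1: row=4, L[4]='$', prepend. Next row=LF[4]=0
  step 2: row=0, L[0]='X', prepend. Next row=LF[0]=1
  step 3: row=1, L[1]='y', prepend. Next row=LF[1]=6
  step 4: row=6, L[6]='y', prepend. Next row=LF[6]=7
  step 5: row=7, L[7]='X', prepend. Next row=LF[7]=3
  step 6: row=3, L[3]='x', prepend. Next row=LF[3]=5
  step 7: row=5, L[5]='X', prepend. Next row=LF[5]=2
  step 8: row=2, L[2]='Y', prepend. Next row=LF[2]=4
Reversed output: YXxXyyX$

Answer: YXxXyyX$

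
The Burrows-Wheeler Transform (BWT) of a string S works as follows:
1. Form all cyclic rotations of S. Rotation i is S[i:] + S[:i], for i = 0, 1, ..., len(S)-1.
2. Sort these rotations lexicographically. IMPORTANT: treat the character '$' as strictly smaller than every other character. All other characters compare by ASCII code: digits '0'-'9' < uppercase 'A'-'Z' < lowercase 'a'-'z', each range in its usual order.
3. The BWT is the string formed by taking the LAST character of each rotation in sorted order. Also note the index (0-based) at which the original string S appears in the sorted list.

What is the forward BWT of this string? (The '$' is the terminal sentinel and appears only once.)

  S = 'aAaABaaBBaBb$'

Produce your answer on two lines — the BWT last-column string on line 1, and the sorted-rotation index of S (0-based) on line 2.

Answer: baaaBAaA$aBBB
8

Derivation:
All 13 rotations (rotation i = S[i:]+S[:i]):
  rot[0] = aAaABaaBBaBb$
  rot[1] = AaABaaBBaBb$a
  rot[2] = aABaaBBaBb$aA
  rot[3] = ABaaBBaBb$aAa
  rot[4] = BaaBBaBb$aAaA
  rot[5] = aaBBaBb$aAaAB
  rot[6] = aBBaBb$aAaABa
  rot[7] = BBaBb$aAaABaa
  rot[8] = BaBb$aAaABaaB
  rot[9] = aBb$aAaABaaBB
  rot[10] = Bb$aAaABaaBBa
  rot[11] = b$aAaABaaBBaB
  rot[12] = $aAaABaaBBaBb
Sorted (with $ < everything):
  sorted[0] = $aAaABaaBBaBb  (last char: 'b')
  sorted[1] = ABaaBBaBb$aAa  (last char: 'a')
  sorted[2] = AaABaaBBaBb$a  (last char: 'a')
  sorted[3] = BBaBb$aAaABaa  (last char: 'a')
  sorted[4] = BaBb$aAaABaaB  (last char: 'B')
  sorted[5] = BaaBBaBb$aAaA  (last char: 'A')
  sorted[6] = Bb$aAaABaaBBa  (last char: 'a')
  sorted[7] = aABaaBBaBb$aA  (last char: 'A')
  sorted[8] = aAaABaaBBaBb$  (last char: '$')
  sorted[9] = aBBaBb$aAaABa  (last char: 'a')
  sorted[10] = aBb$aAaABaaBB  (last char: 'B')
  sorted[11] = aaBBaBb$aAaAB  (last char: 'B')
  sorted[12] = b$aAaABaaBBaB  (last char: 'B')
Last column: baaaBAaA$aBBB
Original string S is at sorted index 8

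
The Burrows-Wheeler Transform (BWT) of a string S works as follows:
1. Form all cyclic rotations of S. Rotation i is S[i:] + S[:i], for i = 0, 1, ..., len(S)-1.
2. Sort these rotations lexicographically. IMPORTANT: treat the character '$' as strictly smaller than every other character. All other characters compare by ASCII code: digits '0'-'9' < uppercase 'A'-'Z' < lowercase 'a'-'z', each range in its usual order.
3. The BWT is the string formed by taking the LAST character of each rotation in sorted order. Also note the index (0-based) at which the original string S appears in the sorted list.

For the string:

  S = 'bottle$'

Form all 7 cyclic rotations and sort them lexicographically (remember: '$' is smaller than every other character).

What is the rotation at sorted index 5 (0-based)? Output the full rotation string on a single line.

All 7 rotations (rotation i = S[i:]+S[:i]):
  rot[0] = bottle$
  rot[1] = ottle$b
  rot[2] = ttle$bo
  rot[3] = tle$bot
  rot[4] = le$bott
  rot[5] = e$bottl
  rot[6] = $bottle
Sorted (with $ < everything):
  sorted[0] = $bottle
  sorted[1] = bottle$
  sorted[2] = e$bottl
  sorted[3] = le$bott
  sorted[4] = ottle$b
  sorted[5] = tle$bot
  sorted[6] = ttle$bo
sorted[5] = tle$bot

Answer: tle$bot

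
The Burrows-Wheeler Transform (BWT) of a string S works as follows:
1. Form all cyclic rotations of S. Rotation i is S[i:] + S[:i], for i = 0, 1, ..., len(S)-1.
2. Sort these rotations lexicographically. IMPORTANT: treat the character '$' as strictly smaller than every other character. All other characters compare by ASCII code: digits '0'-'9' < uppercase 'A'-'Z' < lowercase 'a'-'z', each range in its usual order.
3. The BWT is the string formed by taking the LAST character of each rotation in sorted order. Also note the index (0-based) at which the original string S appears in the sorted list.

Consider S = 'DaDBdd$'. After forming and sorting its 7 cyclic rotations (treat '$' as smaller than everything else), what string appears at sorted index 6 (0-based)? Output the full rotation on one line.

Answer: dd$DaDB

Derivation:
All 7 rotations (rotation i = S[i:]+S[:i]):
  rot[0] = DaDBdd$
  rot[1] = aDBdd$D
  rot[2] = DBdd$Da
  rot[3] = Bdd$DaD
  rot[4] = dd$DaDB
  rot[5] = d$DaDBd
  rot[6] = $DaDBdd
Sorted (with $ < everything):
  sorted[0] = $DaDBdd
  sorted[1] = Bdd$DaD
  sorted[2] = DBdd$Da
  sorted[3] = DaDBdd$
  sorted[4] = aDBdd$D
  sorted[5] = d$DaDBd
  sorted[6] = dd$DaDB
sorted[6] = dd$DaDB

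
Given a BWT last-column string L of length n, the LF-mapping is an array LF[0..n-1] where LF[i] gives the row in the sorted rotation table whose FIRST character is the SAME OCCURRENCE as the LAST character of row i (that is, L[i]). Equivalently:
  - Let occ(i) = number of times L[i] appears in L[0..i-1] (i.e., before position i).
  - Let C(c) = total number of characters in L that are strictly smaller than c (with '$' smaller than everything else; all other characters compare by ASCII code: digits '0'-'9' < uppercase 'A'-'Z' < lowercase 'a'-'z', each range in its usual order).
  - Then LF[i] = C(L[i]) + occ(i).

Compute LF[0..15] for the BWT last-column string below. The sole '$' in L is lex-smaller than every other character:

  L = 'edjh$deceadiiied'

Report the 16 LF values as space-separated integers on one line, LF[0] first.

Answer: 7 3 15 11 0 4 8 2 9 1 5 12 13 14 10 6

Derivation:
Char counts: '$':1, 'a':1, 'c':1, 'd':4, 'e':4, 'h':1, 'i':3, 'j':1
C (first-col start): C('$')=0, C('a')=1, C('c')=2, C('d')=3, C('e')=7, C('h')=11, C('i')=12, C('j')=15
L[0]='e': occ=0, LF[0]=C('e')+0=7+0=7
L[1]='d': occ=0, LF[1]=C('d')+0=3+0=3
L[2]='j': occ=0, LF[2]=C('j')+0=15+0=15
L[3]='h': occ=0, LF[3]=C('h')+0=11+0=11
L[4]='$': occ=0, LF[4]=C('$')+0=0+0=0
L[5]='d': occ=1, LF[5]=C('d')+1=3+1=4
L[6]='e': occ=1, LF[6]=C('e')+1=7+1=8
L[7]='c': occ=0, LF[7]=C('c')+0=2+0=2
L[8]='e': occ=2, LF[8]=C('e')+2=7+2=9
L[9]='a': occ=0, LF[9]=C('a')+0=1+0=1
L[10]='d': occ=2, LF[10]=C('d')+2=3+2=5
L[11]='i': occ=0, LF[11]=C('i')+0=12+0=12
L[12]='i': occ=1, LF[12]=C('i')+1=12+1=13
L[13]='i': occ=2, LF[13]=C('i')+2=12+2=14
L[14]='e': occ=3, LF[14]=C('e')+3=7+3=10
L[15]='d': occ=3, LF[15]=C('d')+3=3+3=6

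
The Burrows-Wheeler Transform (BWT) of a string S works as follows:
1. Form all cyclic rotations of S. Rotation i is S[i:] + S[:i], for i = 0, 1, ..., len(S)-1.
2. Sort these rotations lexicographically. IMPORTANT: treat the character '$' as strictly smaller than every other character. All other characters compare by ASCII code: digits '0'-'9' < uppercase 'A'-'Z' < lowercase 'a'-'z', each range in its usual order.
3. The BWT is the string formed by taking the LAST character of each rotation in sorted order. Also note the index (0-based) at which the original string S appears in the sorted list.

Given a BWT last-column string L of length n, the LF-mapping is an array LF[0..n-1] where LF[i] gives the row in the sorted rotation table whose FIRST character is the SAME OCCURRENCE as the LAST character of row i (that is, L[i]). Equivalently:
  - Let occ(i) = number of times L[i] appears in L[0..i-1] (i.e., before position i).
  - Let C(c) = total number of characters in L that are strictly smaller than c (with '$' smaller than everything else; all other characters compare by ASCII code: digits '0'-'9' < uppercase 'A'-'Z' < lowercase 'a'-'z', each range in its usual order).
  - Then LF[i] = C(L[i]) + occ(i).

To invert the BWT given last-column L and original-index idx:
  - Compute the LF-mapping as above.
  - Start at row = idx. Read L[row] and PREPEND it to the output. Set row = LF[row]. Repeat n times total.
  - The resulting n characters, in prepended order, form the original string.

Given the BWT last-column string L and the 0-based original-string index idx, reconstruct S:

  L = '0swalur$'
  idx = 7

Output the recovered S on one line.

Answer: walrus0$

Derivation:
LF mapping: 1 5 7 2 3 6 4 0
Walk LF starting at row 7, prepending L[row]:
  step 1: row=7, L[7]='$', prepend. Next row=LF[7]=0
  step 2: row=0, L[0]='0', prepend. Next row=LF[0]=1
  step 3: row=1, L[1]='s', prepend. Next row=LF[1]=5
  step 4: row=5, L[5]='u', prepend. Next row=LF[5]=6
  step 5: row=6, L[6]='r', prepend. Next row=LF[6]=4
  step 6: row=4, L[4]='l', prepend. Next row=LF[4]=3
  step 7: row=3, L[3]='a', prepend. Next row=LF[3]=2
  step 8: row=2, L[2]='w', prepend. Next row=LF[2]=7
Reversed output: walrus0$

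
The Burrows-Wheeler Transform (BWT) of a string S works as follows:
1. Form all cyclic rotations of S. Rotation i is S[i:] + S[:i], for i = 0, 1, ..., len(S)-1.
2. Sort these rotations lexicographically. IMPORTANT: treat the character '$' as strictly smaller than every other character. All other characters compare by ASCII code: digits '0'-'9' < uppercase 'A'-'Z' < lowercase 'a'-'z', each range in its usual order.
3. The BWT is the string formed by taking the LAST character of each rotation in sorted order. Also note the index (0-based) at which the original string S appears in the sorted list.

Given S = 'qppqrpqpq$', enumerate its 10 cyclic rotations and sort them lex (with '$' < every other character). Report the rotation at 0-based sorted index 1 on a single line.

All 10 rotations (rotation i = S[i:]+S[:i]):
  rot[0] = qppqrpqpq$
  rot[1] = ppqrpqpq$q
  rot[2] = pqrpqpq$qp
  rot[3] = qrpqpq$qpp
  rot[4] = rpqpq$qppq
  rot[5] = pqpq$qppqr
  rot[6] = qpq$qppqrp
  rot[7] = pq$qppqrpq
  rot[8] = q$qppqrpqp
  rot[9] = $qppqrpqpq
Sorted (with $ < everything):
  sorted[0] = $qppqrpqpq
  sorted[1] = ppqrpqpq$q
  sorted[2] = pq$qppqrpq
  sorted[3] = pqpq$qppqr
  sorted[4] = pqrpqpq$qp
  sorted[5] = q$qppqrpqp
  sorted[6] = qppqrpqpq$
  sorted[7] = qpq$qppqrp
  sorted[8] = qrpqpq$qpp
  sorted[9] = rpqpq$qppq
sorted[1] = ppqrpqpq$q

Answer: ppqrpqpq$q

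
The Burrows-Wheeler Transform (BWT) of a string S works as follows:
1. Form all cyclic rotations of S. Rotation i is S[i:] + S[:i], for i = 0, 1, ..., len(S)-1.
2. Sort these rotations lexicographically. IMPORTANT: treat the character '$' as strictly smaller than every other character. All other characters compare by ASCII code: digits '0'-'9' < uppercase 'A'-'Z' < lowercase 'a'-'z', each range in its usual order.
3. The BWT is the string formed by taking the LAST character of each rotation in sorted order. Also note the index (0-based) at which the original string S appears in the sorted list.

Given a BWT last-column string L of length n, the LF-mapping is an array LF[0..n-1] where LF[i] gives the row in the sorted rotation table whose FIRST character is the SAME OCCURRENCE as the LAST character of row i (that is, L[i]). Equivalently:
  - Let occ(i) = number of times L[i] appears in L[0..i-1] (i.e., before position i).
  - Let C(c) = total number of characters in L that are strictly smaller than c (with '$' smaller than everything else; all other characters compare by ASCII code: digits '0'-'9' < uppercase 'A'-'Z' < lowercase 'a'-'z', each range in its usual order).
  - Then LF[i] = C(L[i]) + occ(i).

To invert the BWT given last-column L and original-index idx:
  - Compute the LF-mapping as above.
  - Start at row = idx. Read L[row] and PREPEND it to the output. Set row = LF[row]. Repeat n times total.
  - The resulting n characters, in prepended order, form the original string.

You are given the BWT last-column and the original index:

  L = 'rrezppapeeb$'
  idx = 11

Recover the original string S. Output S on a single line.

Answer: zebrapepper$

Derivation:
LF mapping: 9 10 3 11 6 7 1 8 4 5 2 0
Walk LF starting at row 11, prepending L[row]:
  step 1: row=11, L[11]='$', prepend. Next row=LF[11]=0
  step 2: row=0, L[0]='r', prepend. Next row=LF[0]=9
  step 3: row=9, L[9]='e', prepend. Next row=LF[9]=5
  step 4: row=5, L[5]='p', prepend. Next row=LF[5]=7
  step 5: row=7, L[7]='p', prepend. Next row=LF[7]=8
  step 6: row=8, L[8]='e', prepend. Next row=LF[8]=4
  step 7: row=4, L[4]='p', prepend. Next row=LF[4]=6
  step 8: row=6, L[6]='a', prepend. Next row=LF[6]=1
  step 9: row=1, L[1]='r', prepend. Next row=LF[1]=10
  step 10: row=10, L[10]='b', prepend. Next row=LF[10]=2
  step 11: row=2, L[2]='e', prepend. Next row=LF[2]=3
  step 12: row=3, L[3]='z', prepend. Next row=LF[3]=11
Reversed output: zebrapepper$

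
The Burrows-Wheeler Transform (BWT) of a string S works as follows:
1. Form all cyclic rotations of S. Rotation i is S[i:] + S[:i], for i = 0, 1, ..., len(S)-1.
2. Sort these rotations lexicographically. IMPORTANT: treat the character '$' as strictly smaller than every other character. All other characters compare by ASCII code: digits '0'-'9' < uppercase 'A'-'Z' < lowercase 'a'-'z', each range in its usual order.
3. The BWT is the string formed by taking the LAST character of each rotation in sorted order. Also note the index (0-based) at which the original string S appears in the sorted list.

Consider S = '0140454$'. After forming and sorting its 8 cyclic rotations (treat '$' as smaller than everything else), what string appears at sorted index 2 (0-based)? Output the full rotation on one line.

All 8 rotations (rotation i = S[i:]+S[:i]):
  rot[0] = 0140454$
  rot[1] = 140454$0
  rot[2] = 40454$01
  rot[3] = 0454$014
  rot[4] = 454$0140
  rot[5] = 54$01404
  rot[6] = 4$014045
  rot[7] = $0140454
Sorted (with $ < everything):
  sorted[0] = $0140454
  sorted[1] = 0140454$
  sorted[2] = 0454$014
  sorted[3] = 140454$0
  sorted[4] = 4$014045
  sorted[5] = 40454$01
  sorted[6] = 454$0140
  sorted[7] = 54$01404
sorted[2] = 0454$014

Answer: 0454$014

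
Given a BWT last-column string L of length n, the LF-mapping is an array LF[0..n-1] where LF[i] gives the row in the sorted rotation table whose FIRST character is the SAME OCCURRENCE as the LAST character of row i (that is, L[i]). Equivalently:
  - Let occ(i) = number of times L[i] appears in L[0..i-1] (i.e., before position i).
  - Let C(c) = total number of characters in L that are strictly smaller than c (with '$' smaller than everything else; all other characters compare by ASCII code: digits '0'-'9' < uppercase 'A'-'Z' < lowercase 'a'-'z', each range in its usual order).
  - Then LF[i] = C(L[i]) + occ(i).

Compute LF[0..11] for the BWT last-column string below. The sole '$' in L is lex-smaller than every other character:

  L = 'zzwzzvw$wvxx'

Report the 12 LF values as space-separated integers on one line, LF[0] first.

Char counts: '$':1, 'v':2, 'w':3, 'x':2, 'z':4
C (first-col start): C('$')=0, C('v')=1, C('w')=3, C('x')=6, C('z')=8
L[0]='z': occ=0, LF[0]=C('z')+0=8+0=8
L[1]='z': occ=1, LF[1]=C('z')+1=8+1=9
L[2]='w': occ=0, LF[2]=C('w')+0=3+0=3
L[3]='z': occ=2, LF[3]=C('z')+2=8+2=10
L[4]='z': occ=3, LF[4]=C('z')+3=8+3=11
L[5]='v': occ=0, LF[5]=C('v')+0=1+0=1
L[6]='w': occ=1, LF[6]=C('w')+1=3+1=4
L[7]='$': occ=0, LF[7]=C('$')+0=0+0=0
L[8]='w': occ=2, LF[8]=C('w')+2=3+2=5
L[9]='v': occ=1, LF[9]=C('v')+1=1+1=2
L[10]='x': occ=0, LF[10]=C('x')+0=6+0=6
L[11]='x': occ=1, LF[11]=C('x')+1=6+1=7

Answer: 8 9 3 10 11 1 4 0 5 2 6 7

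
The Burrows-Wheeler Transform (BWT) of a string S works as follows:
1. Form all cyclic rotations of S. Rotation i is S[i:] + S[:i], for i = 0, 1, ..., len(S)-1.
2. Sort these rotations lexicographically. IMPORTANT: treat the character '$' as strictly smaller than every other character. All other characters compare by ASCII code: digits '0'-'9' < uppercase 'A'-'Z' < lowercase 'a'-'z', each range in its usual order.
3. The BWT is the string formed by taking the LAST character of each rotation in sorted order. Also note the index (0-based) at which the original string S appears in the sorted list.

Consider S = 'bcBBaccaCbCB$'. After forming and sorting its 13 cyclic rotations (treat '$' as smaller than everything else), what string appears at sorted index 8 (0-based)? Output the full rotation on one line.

Answer: bCB$bcBBaccaC

Derivation:
All 13 rotations (rotation i = S[i:]+S[:i]):
  rot[0] = bcBBaccaCbCB$
  rot[1] = cBBaccaCbCB$b
  rot[2] = BBaccaCbCB$bc
  rot[3] = BaccaCbCB$bcB
  rot[4] = accaCbCB$bcBB
  rot[5] = ccaCbCB$bcBBa
  rot[6] = caCbCB$bcBBac
  rot[7] = aCbCB$bcBBacc
  rot[8] = CbCB$bcBBacca
  rot[9] = bCB$bcBBaccaC
  rot[10] = CB$bcBBaccaCb
  rot[11] = B$bcBBaccaCbC
  rot[12] = $bcBBaccaCbCB
Sorted (with $ < everything):
  sorted[0] = $bcBBaccaCbCB
  sorted[1] = B$bcBBaccaCbC
  sorted[2] = BBaccaCbCB$bc
  sorted[3] = BaccaCbCB$bcB
  sorted[4] = CB$bcBBaccaCb
  sorted[5] = CbCB$bcBBacca
  sorted[6] = aCbCB$bcBBacc
  sorted[7] = accaCbCB$bcBB
  sorted[8] = bCB$bcBBaccaC
  sorted[9] = bcBBaccaCbCB$
  sorted[10] = cBBaccaCbCB$b
  sorted[11] = caCbCB$bcBBac
  sorted[12] = ccaCbCB$bcBBa
sorted[8] = bCB$bcBBaccaC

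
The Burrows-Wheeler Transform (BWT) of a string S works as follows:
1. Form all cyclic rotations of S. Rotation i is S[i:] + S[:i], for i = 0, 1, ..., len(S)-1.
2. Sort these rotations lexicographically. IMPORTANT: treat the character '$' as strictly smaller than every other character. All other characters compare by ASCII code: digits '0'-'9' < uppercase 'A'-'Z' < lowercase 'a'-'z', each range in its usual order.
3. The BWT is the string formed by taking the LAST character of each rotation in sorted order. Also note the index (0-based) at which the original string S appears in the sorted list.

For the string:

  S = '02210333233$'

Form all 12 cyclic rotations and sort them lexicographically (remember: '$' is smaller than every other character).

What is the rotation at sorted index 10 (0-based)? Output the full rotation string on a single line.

All 12 rotations (rotation i = S[i:]+S[:i]):
  rot[0] = 02210333233$
  rot[1] = 2210333233$0
  rot[2] = 210333233$02
  rot[3] = 10333233$022
  rot[4] = 0333233$0221
  rot[5] = 333233$02210
  rot[6] = 33233$022103
  rot[7] = 3233$0221033
  rot[8] = 233$02210333
  rot[9] = 33$022103332
  rot[10] = 3$0221033323
  rot[11] = $02210333233
Sorted (with $ < everything):
  sorted[0] = $02210333233
  sorted[1] = 02210333233$
  sorted[2] = 0333233$0221
  sorted[3] = 10333233$022
  sorted[4] = 210333233$02
  sorted[5] = 2210333233$0
  sorted[6] = 233$02210333
  sorted[7] = 3$0221033323
  sorted[8] = 3233$0221033
  sorted[9] = 33$022103332
  sorted[10] = 33233$022103
  sorted[11] = 333233$02210
sorted[10] = 33233$022103

Answer: 33233$022103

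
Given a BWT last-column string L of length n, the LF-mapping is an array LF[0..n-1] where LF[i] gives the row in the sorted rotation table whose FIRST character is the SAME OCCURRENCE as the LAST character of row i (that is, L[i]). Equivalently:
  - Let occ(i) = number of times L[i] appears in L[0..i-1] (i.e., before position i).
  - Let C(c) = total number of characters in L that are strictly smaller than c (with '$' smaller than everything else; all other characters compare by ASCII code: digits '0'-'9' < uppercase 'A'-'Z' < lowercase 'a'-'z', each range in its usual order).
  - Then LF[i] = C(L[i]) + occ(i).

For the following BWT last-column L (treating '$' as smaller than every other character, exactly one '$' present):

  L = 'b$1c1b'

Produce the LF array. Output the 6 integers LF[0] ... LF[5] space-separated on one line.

Answer: 3 0 1 5 2 4

Derivation:
Char counts: '$':1, '1':2, 'b':2, 'c':1
C (first-col start): C('$')=0, C('1')=1, C('b')=3, C('c')=5
L[0]='b': occ=0, LF[0]=C('b')+0=3+0=3
L[1]='$': occ=0, LF[1]=C('$')+0=0+0=0
L[2]='1': occ=0, LF[2]=C('1')+0=1+0=1
L[3]='c': occ=0, LF[3]=C('c')+0=5+0=5
L[4]='1': occ=1, LF[4]=C('1')+1=1+1=2
L[5]='b': occ=1, LF[5]=C('b')+1=3+1=4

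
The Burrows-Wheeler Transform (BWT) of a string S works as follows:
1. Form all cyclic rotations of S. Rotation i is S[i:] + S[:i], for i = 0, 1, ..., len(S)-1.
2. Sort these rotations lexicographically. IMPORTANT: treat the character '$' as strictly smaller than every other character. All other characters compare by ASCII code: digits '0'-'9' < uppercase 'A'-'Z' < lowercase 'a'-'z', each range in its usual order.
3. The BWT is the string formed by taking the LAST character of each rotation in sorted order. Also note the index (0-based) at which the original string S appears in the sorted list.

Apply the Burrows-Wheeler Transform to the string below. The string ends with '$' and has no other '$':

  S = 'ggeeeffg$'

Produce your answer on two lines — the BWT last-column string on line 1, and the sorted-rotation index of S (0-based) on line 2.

Answer: ggeeeffg$
8

Derivation:
All 9 rotations (rotation i = S[i:]+S[:i]):
  rot[0] = ggeeeffg$
  rot[1] = geeeffg$g
  rot[2] = eeeffg$gg
  rot[3] = eeffg$gge
  rot[4] = effg$ggee
  rot[5] = ffg$ggeee
  rot[6] = fg$ggeeef
  rot[7] = g$ggeeeff
  rot[8] = $ggeeeffg
Sorted (with $ < everything):
  sorted[0] = $ggeeeffg  (last char: 'g')
  sorted[1] = eeeffg$gg  (last char: 'g')
  sorted[2] = eeffg$gge  (last char: 'e')
  sorted[3] = effg$ggee  (last char: 'e')
  sorted[4] = ffg$ggeee  (last char: 'e')
  sorted[5] = fg$ggeeef  (last char: 'f')
  sorted[6] = g$ggeeeff  (last char: 'f')
  sorted[7] = geeeffg$g  (last char: 'g')
  sorted[8] = ggeeeffg$  (last char: '$')
Last column: ggeeeffg$
Original string S is at sorted index 8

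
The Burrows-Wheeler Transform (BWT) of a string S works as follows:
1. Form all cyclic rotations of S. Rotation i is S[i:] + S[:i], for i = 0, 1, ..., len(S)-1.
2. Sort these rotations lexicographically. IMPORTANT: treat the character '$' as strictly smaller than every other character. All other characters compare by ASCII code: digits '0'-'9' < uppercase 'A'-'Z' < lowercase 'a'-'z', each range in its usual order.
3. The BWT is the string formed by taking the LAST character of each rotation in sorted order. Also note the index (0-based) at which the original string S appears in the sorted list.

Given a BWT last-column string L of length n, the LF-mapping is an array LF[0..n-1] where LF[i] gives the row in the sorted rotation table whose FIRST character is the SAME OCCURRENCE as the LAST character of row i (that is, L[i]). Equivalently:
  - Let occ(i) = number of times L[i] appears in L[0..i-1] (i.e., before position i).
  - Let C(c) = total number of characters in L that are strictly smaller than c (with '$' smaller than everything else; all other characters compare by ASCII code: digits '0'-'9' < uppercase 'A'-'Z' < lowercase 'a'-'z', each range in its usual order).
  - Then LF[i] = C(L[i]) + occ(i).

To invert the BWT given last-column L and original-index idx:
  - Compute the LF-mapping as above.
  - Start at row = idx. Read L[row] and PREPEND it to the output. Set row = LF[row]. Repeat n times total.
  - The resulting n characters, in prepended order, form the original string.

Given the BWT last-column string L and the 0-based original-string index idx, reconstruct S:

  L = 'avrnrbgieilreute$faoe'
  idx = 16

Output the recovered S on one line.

Answer: refrigeratounbelieva$

Derivation:
LF mapping: 1 20 15 13 16 3 9 10 4 11 12 17 5 19 18 6 0 8 2 14 7
Walk LF starting at row 16, prepending L[row]:
  step 1: row=16, L[16]='$', prepend. Next row=LF[16]=0
  step 2: row=0, L[0]='a', prepend. Next row=LF[0]=1
  step 3: row=1, L[1]='v', prepend. Next row=LF[1]=20
  step 4: row=20, L[20]='e', prepend. Next row=LF[20]=7
  step 5: row=7, L[7]='i', prepend. Next row=LF[7]=10
  step 6: row=10, L[10]='l', prepend. Next row=LF[10]=12
  step 7: row=12, L[12]='e', prepend. Next row=LF[12]=5
  step 8: row=5, L[5]='b', prepend. Next row=LF[5]=3
  step 9: row=3, L[3]='n', prepend. Next row=LF[3]=13
  step 10: row=13, L[13]='u', prepend. Next row=LF[13]=19
  step 11: row=19, L[19]='o', prepend. Next row=LF[19]=14
  step 12: row=14, L[14]='t', prepend. Next row=LF[14]=18
  step 13: row=18, L[18]='a', prepend. Next row=LF[18]=2
  step 14: row=2, L[2]='r', prepend. Next row=LF[2]=15
  step 15: row=15, L[15]='e', prepend. Next row=LF[15]=6
  step 16: row=6, L[6]='g', prepend. Next row=LF[6]=9
  step 17: row=9, L[9]='i', prepend. Next row=LF[9]=11
  step 18: row=11, L[11]='r', prepend. Next row=LF[11]=17
  step 19: row=17, L[17]='f', prepend. Next row=LF[17]=8
  step 20: row=8, L[8]='e', prepend. Next row=LF[8]=4
  step 21: row=4, L[4]='r', prepend. Next row=LF[4]=16
Reversed output: refrigeratounbelieva$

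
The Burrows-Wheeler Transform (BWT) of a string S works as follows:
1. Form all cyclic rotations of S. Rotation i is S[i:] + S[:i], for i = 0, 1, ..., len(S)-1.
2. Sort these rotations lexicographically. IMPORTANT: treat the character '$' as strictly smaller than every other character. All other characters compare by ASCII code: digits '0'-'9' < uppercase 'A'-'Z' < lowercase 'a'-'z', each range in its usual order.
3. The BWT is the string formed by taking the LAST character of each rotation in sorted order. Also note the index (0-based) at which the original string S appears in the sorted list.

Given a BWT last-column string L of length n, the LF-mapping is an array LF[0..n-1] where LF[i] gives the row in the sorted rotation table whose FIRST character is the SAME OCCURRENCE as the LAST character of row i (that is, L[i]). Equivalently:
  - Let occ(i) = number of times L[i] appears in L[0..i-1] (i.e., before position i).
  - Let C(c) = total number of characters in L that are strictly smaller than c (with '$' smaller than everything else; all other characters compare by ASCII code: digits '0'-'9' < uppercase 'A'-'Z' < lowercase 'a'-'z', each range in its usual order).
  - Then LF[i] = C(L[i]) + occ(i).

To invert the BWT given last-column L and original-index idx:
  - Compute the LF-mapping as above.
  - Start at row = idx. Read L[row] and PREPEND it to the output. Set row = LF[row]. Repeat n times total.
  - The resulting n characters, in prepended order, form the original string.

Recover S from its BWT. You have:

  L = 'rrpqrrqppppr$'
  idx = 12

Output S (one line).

Answer: rrprprppqqpr$

Derivation:
LF mapping: 8 9 1 6 10 11 7 2 3 4 5 12 0
Walk LF starting at row 12, prepending L[row]:
  step 1: row=12, L[12]='$', prepend. Next row=LF[12]=0
  step 2: row=0, L[0]='r', prepend. Next row=LF[0]=8
  step 3: row=8, L[8]='p', prepend. Next row=LF[8]=3
  step 4: row=3, L[3]='q', prepend. Next row=LF[3]=6
  step 5: row=6, L[6]='q', prepend. Next row=LF[6]=7
  step 6: row=7, L[7]='p', prepend. Next row=LF[7]=2
  step 7: row=2, L[2]='p', prepend. Next row=LF[2]=1
  step 8: row=1, L[1]='r', prepend. Next row=LF[1]=9
  step 9: row=9, L[9]='p', prepend. Next row=LF[9]=4
  step 10: row=4, L[4]='r', prepend. Next row=LF[4]=10
  step 11: row=10, L[10]='p', prepend. Next row=LF[10]=5
  step 12: row=5, L[5]='r', prepend. Next row=LF[5]=11
  step 13: row=11, L[11]='r', prepend. Next row=LF[11]=12
Reversed output: rrprprppqqpr$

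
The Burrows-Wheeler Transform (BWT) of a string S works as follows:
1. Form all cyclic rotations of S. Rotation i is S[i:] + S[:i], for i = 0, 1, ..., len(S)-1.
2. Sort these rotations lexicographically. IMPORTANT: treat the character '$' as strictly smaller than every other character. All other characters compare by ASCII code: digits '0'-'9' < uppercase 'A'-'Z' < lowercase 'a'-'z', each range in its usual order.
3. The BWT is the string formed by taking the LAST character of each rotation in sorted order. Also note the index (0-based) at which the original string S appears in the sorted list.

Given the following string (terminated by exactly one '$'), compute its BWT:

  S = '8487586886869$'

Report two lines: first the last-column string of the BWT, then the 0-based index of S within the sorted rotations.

All 14 rotations (rotation i = S[i:]+S[:i]):
  rot[0] = 8487586886869$
  rot[1] = 487586886869$8
  rot[2] = 87586886869$84
  rot[3] = 7586886869$848
  rot[4] = 586886869$8487
  rot[5] = 86886869$84875
  rot[6] = 6886869$848758
  rot[7] = 886869$8487586
  rot[8] = 86869$84875868
  rot[9] = 6869$848758688
  rot[10] = 869$8487586886
  rot[11] = 69$84875868868
  rot[12] = 9$848758688686
  rot[13] = $8487586886869
Sorted (with $ < everything):
  sorted[0] = $8487586886869  (last char: '9')
  sorted[1] = 487586886869$8  (last char: '8')
  sorted[2] = 586886869$8487  (last char: '7')
  sorted[3] = 6869$848758688  (last char: '8')
  sorted[4] = 6886869$848758  (last char: '8')
  sorted[5] = 69$84875868868  (last char: '8')
  sorted[6] = 7586886869$848  (last char: '8')
  sorted[7] = 8487586886869$  (last char: '$')
  sorted[8] = 86869$84875868  (last char: '8')
  sorted[9] = 86886869$84875  (last char: '5')
  sorted[10] = 869$8487586886  (last char: '6')
  sorted[11] = 87586886869$84  (last char: '4')
  sorted[12] = 886869$8487586  (last char: '6')
  sorted[13] = 9$848758688686  (last char: '6')
Last column: 9878888$856466
Original string S is at sorted index 7

Answer: 9878888$856466
7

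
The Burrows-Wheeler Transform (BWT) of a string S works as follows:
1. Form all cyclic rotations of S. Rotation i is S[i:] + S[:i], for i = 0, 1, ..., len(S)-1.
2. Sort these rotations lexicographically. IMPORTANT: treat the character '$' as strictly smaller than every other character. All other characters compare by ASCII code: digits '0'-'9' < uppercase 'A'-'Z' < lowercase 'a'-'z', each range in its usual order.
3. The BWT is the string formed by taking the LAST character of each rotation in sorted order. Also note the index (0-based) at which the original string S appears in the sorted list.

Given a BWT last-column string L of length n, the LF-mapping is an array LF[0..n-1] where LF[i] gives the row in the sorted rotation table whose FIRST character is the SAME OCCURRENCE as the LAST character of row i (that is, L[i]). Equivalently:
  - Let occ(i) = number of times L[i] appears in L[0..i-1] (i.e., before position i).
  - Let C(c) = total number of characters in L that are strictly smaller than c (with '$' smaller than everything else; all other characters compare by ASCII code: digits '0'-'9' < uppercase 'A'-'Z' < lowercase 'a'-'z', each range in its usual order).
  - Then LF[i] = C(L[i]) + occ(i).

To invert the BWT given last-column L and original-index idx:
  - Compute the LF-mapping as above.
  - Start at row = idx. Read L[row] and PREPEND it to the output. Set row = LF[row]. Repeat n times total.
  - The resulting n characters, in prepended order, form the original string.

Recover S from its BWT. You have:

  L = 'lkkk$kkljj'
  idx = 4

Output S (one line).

LF mapping: 8 3 4 5 0 6 7 9 1 2
Walk LF starting at row 4, prepending L[row]:
  step 1: row=4, L[4]='$', prepend. Next row=LF[4]=0
  step 2: row=0, L[0]='l', prepend. Next row=LF[0]=8
  step 3: row=8, L[8]='j', prepend. Next row=LF[8]=1
  step 4: row=1, L[1]='k', prepend. Next row=LF[1]=3
  step 5: row=3, L[3]='k', prepend. Next row=LF[3]=5
  step 6: row=5, L[5]='k', prepend. Next row=LF[5]=6
  step 7: row=6, L[6]='k', prepend. Next row=LF[6]=7
  step 8: row=7, L[7]='l', prepend. Next row=LF[7]=9
  step 9: row=9, L[9]='j', prepend. Next row=LF[9]=2
  step 10: row=2, L[2]='k', prepend. Next row=LF[2]=4
Reversed output: kjlkkkkjl$

Answer: kjlkkkkjl$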